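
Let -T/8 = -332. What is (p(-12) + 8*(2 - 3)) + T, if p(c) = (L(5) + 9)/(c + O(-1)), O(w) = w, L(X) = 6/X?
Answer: 172069/65 ≈ 2647.2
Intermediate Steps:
T = 2656 (T = -8*(-332) = 2656)
p(c) = 51/(5*(-1 + c)) (p(c) = (6/5 + 9)/(c - 1) = (6*(⅕) + 9)/(-1 + c) = (6/5 + 9)/(-1 + c) = 51/(5*(-1 + c)))
(p(-12) + 8*(2 - 3)) + T = (51/(5*(-1 - 12)) + 8*(2 - 3)) + 2656 = ((51/5)/(-13) + 8*(-1)) + 2656 = ((51/5)*(-1/13) - 8) + 2656 = (-51/65 - 8) + 2656 = -571/65 + 2656 = 172069/65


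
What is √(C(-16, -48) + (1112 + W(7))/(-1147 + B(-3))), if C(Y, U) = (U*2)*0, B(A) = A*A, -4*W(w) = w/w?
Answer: I*√5060686/2276 ≈ 0.9884*I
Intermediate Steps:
W(w) = -¼ (W(w) = -w/(4*w) = -¼*1 = -¼)
B(A) = A²
C(Y, U) = 0 (C(Y, U) = (2*U)*0 = 0)
√(C(-16, -48) + (1112 + W(7))/(-1147 + B(-3))) = √(0 + (1112 - ¼)/(-1147 + (-3)²)) = √(0 + 4447/(4*(-1147 + 9))) = √(0 + (4447/4)/(-1138)) = √(0 + (4447/4)*(-1/1138)) = √(0 - 4447/4552) = √(-4447/4552) = I*√5060686/2276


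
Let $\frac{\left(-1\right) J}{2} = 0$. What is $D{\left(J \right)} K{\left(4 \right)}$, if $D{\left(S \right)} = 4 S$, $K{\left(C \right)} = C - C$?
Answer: $0$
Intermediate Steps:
$J = 0$ ($J = \left(-2\right) 0 = 0$)
$K{\left(C \right)} = 0$
$D{\left(J \right)} K{\left(4 \right)} = 4 \cdot 0 \cdot 0 = 0 \cdot 0 = 0$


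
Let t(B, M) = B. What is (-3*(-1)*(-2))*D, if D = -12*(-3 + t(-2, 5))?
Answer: -360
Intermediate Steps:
D = 60 (D = -12*(-3 - 2) = -12*(-5) = 60)
(-3*(-1)*(-2))*D = (-3*(-1)*(-2))*60 = (3*(-2))*60 = -6*60 = -360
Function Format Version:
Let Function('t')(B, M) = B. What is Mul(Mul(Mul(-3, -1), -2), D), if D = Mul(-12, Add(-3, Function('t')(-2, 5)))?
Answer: -360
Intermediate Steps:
D = 60 (D = Mul(-12, Add(-3, -2)) = Mul(-12, -5) = 60)
Mul(Mul(Mul(-3, -1), -2), D) = Mul(Mul(Mul(-3, -1), -2), 60) = Mul(Mul(3, -2), 60) = Mul(-6, 60) = -360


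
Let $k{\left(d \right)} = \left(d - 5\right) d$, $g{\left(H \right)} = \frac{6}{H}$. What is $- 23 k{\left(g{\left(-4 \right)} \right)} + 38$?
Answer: $- \frac{745}{4} \approx -186.25$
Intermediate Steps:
$k{\left(d \right)} = d \left(-5 + d\right)$ ($k{\left(d \right)} = \left(-5 + d\right) d = d \left(-5 + d\right)$)
$- 23 k{\left(g{\left(-4 \right)} \right)} + 38 = - 23 \frac{6}{-4} \left(-5 + \frac{6}{-4}\right) + 38 = - 23 \cdot 6 \left(- \frac{1}{4}\right) \left(-5 + 6 \left(- \frac{1}{4}\right)\right) + 38 = - 23 \left(- \frac{3 \left(-5 - \frac{3}{2}\right)}{2}\right) + 38 = - 23 \left(\left(- \frac{3}{2}\right) \left(- \frac{13}{2}\right)\right) + 38 = \left(-23\right) \frac{39}{4} + 38 = - \frac{897}{4} + 38 = - \frac{745}{4}$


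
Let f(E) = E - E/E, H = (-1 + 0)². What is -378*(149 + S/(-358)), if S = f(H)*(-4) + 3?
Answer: -10081071/179 ≈ -56319.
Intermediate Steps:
H = 1 (H = (-1)² = 1)
f(E) = -1 + E (f(E) = E - 1*1 = E - 1 = -1 + E)
S = 3 (S = (-1 + 1)*(-4) + 3 = 0*(-4) + 3 = 0 + 3 = 3)
-378*(149 + S/(-358)) = -378*(149 + 3/(-358)) = -378*(149 + 3*(-1/358)) = -378*(149 - 3/358) = -378*53339/358 = -10081071/179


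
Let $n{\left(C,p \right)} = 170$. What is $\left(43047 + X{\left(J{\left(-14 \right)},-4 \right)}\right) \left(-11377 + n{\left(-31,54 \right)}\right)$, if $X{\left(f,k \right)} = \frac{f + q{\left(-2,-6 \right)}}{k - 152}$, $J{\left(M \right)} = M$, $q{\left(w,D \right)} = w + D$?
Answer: $- \frac{37629486139}{78} \approx -4.8243 \cdot 10^{8}$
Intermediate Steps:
$q{\left(w,D \right)} = D + w$
$X{\left(f,k \right)} = \frac{-8 + f}{-152 + k}$ ($X{\left(f,k \right)} = \frac{f - 8}{k - 152} = \frac{f - 8}{-152 + k} = \frac{-8 + f}{-152 + k}$)
$\left(43047 + X{\left(J{\left(-14 \right)},-4 \right)}\right) \left(-11377 + n{\left(-31,54 \right)}\right) = \left(43047 + \frac{-8 - 14}{-152 - 4}\right) \left(-11377 + 170\right) = \left(43047 + \frac{1}{-156} \left(-22\right)\right) \left(-11207\right) = \left(43047 - - \frac{11}{78}\right) \left(-11207\right) = \left(43047 + \frac{11}{78}\right) \left(-11207\right) = \frac{3357677}{78} \left(-11207\right) = - \frac{37629486139}{78}$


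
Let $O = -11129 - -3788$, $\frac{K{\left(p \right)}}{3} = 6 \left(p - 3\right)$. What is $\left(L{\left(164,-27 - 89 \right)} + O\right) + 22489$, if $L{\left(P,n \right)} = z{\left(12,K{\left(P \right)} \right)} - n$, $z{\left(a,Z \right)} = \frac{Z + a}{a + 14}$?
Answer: $\frac{199887}{13} \approx 15376.0$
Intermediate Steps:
$K{\left(p \right)} = -54 + 18 p$ ($K{\left(p \right)} = 3 \cdot 6 \left(p - 3\right) = 3 \cdot 6 \left(-3 + p\right) = 3 \left(-18 + 6 p\right) = -54 + 18 p$)
$O = -7341$ ($O = -11129 + 3788 = -7341$)
$z{\left(a,Z \right)} = \frac{Z + a}{14 + a}$
$L{\left(P,n \right)} = - \frac{21}{13} - n + \frac{9 P}{13}$ ($L{\left(P,n \right)} = \frac{\left(-54 + 18 P\right) + 12}{14 + 12} - n = \frac{-42 + 18 P}{26} - n = \left(- \frac{21}{13} + \frac{9 P}{13}\right) - n = - \frac{21}{13} - n + \frac{9 P}{13}$)
$\left(L{\left(164,-27 - 89 \right)} + O\right) + 22489 = \left(\left(- \frac{21}{13} - \left(-27 - 89\right) + \frac{9}{13} \cdot 164\right) - 7341\right) + 22489 = \left(\left(- \frac{21}{13} - \left(-27 - 89\right) + \frac{1476}{13}\right) - 7341\right) + 22489 = \left(\left(- \frac{21}{13} - -116 + \frac{1476}{13}\right) - 7341\right) + 22489 = \left(\left(- \frac{21}{13} + 116 + \frac{1476}{13}\right) - 7341\right) + 22489 = \left(\frac{2963}{13} - 7341\right) + 22489 = - \frac{92470}{13} + 22489 = \frac{199887}{13}$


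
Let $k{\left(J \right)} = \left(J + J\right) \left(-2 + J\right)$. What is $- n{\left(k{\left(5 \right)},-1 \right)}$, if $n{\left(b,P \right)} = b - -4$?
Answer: $-34$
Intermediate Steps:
$k{\left(J \right)} = 2 J \left(-2 + J\right)$
$n{\left(b,P \right)} = 4 + b$ ($n{\left(b,P \right)} = b + 4 = 4 + b$)
$- n{\left(k{\left(5 \right)},-1 \right)} = - (4 + 2 \cdot 5 \left(-2 + 5\right)) = - (4 + 2 \cdot 5 \cdot 3) = - (4 + 30) = \left(-1\right) 34 = -34$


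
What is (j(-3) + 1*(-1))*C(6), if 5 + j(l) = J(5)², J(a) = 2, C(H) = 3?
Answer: -6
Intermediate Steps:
j(l) = -1 (j(l) = -5 + 2² = -5 + 4 = -1)
(j(-3) + 1*(-1))*C(6) = (-1 + 1*(-1))*3 = (-1 - 1)*3 = -2*3 = -6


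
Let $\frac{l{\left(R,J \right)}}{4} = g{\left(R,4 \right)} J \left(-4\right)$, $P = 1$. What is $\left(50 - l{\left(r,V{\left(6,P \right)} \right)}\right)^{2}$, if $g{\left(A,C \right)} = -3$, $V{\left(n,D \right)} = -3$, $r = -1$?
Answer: $37636$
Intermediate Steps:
$l{\left(R,J \right)} = 48 J$ ($l{\left(R,J \right)} = 4 - 3 J \left(-4\right) = 4 \cdot 12 J = 48 J$)
$\left(50 - l{\left(r,V{\left(6,P \right)} \right)}\right)^{2} = \left(50 - 48 \left(-3\right)\right)^{2} = \left(50 - -144\right)^{2} = \left(50 + 144\right)^{2} = 194^{2} = 37636$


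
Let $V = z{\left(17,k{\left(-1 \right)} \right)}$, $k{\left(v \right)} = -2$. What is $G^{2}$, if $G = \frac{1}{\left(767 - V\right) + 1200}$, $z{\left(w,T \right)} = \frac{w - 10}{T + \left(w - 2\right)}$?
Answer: $\frac{169}{653518096} \approx 2.586 \cdot 10^{-7}$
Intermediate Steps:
$z{\left(w,T \right)} = \frac{-10 + w}{-2 + T + w}$ ($z{\left(w,T \right)} = \frac{-10 + w}{T + \left(-2 + w\right)} = \frac{-10 + w}{-2 + T + w}$)
$V = \frac{7}{13}$ ($V = \frac{-10 + 17}{-2 - 2 + 17} = \frac{1}{13} \cdot 7 = \frac{7}{13} \approx 0.53846$)
$G = \frac{13}{25564}$ ($G = \frac{1}{\left(767 - \frac{7}{13}\right) + 1200} = \frac{1}{\frac{9964}{13} + 1200} = \frac{1}{\frac{25564}{13}} = \frac{13}{25564} \approx 0.00050853$)
$G^{2} = \left(\frac{13}{25564}\right)^{2} = \frac{169}{653518096}$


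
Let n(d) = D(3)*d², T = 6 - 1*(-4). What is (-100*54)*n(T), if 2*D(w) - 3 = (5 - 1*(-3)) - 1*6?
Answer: -1350000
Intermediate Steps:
T = 10 (T = 6 + 4 = 10)
D(w) = 5/2 (D(w) = 3/2 + ((5 - 1*(-3)) - 1*6)/2 = 3/2 + ((5 + 3) - 6)/2 = 3/2 + (8 - 6)/2 = 3/2 + (½)*2 = 3/2 + 1 = 5/2)
n(d) = 5*d²/2
(-100*54)*n(T) = (-100*54)*((5/2)*10²) = -13500*100 = -5400*250 = -1350000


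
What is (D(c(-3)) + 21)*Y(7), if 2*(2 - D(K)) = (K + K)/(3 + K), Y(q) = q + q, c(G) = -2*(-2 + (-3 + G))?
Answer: 5894/19 ≈ 310.21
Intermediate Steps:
c(G) = 10 - 2*G (c(G) = -2*(-5 + G) = 10 - 2*G)
Y(q) = 2*q
D(K) = 2 - K/(3 + K) (D(K) = 2 - (K + K)/(2*(3 + K)) = 2 - 2*K/(2*(3 + K)) = 2 - K/(3 + K))
(D(c(-3)) + 21)*Y(7) = ((6 + (10 - 2*(-3)))/(3 + (10 - 2*(-3))) + 21)*(2*7) = ((6 + (10 + 6))/(3 + (10 + 6)) + 21)*14 = ((6 + 16)/(3 + 16) + 21)*14 = (22/19 + 21)*14 = (421/19)*14 = 5894/19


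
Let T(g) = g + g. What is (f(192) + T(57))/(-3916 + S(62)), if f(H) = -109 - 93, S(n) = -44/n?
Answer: 124/5519 ≈ 0.022468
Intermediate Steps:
f(H) = -202
T(g) = 2*g
(f(192) + T(57))/(-3916 + S(62)) = (-202 + 2*57)/(-3916 - 44/62) = (-202 + 114)/(-3916 - 44*1/62) = -88/(-3916 - 22/31) = -88/(-121418/31) = -88*(-31/121418) = 124/5519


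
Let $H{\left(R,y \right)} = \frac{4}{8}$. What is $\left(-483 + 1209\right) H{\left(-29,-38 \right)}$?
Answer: $363$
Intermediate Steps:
$H{\left(R,y \right)} = \frac{1}{2}$ ($H{\left(R,y \right)} = 4 \cdot \frac{1}{8} = \frac{1}{2}$)
$\left(-483 + 1209\right) H{\left(-29,-38 \right)} = \left(-483 + 1209\right) \frac{1}{2} = 726 \cdot \frac{1}{2} = 363$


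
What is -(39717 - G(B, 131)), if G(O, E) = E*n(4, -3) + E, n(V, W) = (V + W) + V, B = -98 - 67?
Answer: -38931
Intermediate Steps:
B = -165
n(V, W) = W + 2*V
G(O, E) = 6*E (G(O, E) = E*(-3 + 2*4) + E = E*(-3 + 8) + E = E*5 + E = 5*E + E = 6*E)
-(39717 - G(B, 131)) = -(39717 - 6*131) = -(39717 - 1*786) = -(39717 - 786) = -1*38931 = -38931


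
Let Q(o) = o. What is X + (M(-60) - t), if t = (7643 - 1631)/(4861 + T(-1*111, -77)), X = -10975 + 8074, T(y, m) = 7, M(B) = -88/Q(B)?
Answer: -52953526/18255 ≈ -2900.8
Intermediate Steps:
M(B) = -88/B
X = -2901
t = 1503/1217 (t = (7643 - 1631)/(4861 + 7) = 6012/4868 = 6012*(1/4868) = 1503/1217 ≈ 1.2350)
X + (M(-60) - t) = -2901 + (-88/(-60) - 1*1503/1217) = -2901 + (-88*(-1/60) - 1503/1217) = -2901 + (22/15 - 1503/1217) = -2901 + 4229/18255 = -52953526/18255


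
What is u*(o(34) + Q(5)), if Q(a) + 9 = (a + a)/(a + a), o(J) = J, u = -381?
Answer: -9906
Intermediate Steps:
Q(a) = -8 (Q(a) = -9 + (a + a)/(a + a) = -9 + (2*a)/((2*a)) = -9 + (2*a)*(1/(2*a)) = -9 + 1 = -8)
u*(o(34) + Q(5)) = -381*(34 - 8) = -381*26 = -9906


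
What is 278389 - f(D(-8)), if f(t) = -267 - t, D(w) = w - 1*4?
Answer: 278644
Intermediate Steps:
D(w) = -4 + w (D(w) = w - 4 = -4 + w)
278389 - f(D(-8)) = 278389 - (-267 - (-4 - 8)) = 278389 - (-267 - 1*(-12)) = 278389 - (-267 + 12) = 278389 - 1*(-255) = 278389 + 255 = 278644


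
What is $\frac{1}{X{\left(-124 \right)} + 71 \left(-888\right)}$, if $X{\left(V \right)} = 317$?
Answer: $- \frac{1}{62731} \approx -1.5941 \cdot 10^{-5}$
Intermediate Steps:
$\frac{1}{X{\left(-124 \right)} + 71 \left(-888\right)} = \frac{1}{317 + 71 \left(-888\right)} = \frac{1}{317 - 63048} = \frac{1}{-62731} = - \frac{1}{62731}$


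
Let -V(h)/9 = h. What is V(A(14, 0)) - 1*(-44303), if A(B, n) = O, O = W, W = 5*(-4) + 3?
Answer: 44456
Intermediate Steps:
W = -17 (W = -20 + 3 = -17)
O = -17
A(B, n) = -17
V(h) = -9*h
V(A(14, 0)) - 1*(-44303) = -9*(-17) - 1*(-44303) = 153 + 44303 = 44456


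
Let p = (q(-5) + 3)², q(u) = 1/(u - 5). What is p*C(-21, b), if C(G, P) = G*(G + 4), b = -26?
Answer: 300237/100 ≈ 3002.4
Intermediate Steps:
q(u) = 1/(-5 + u)
C(G, P) = G*(4 + G)
p = 841/100 (p = (1/(-5 - 5) + 3)² = (1/(-10) + 3)² = (-⅒ + 3)² = (29/10)² = 841/100 ≈ 8.4100)
p*C(-21, b) = 841*(-21*(4 - 21))/100 = 841*(-21*(-17))/100 = (841/100)*357 = 300237/100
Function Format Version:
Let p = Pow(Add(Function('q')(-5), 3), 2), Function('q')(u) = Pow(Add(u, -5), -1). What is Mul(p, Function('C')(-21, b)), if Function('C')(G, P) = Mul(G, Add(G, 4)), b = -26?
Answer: Rational(300237, 100) ≈ 3002.4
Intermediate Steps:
Function('q')(u) = Pow(Add(-5, u), -1)
Function('C')(G, P) = Mul(G, Add(4, G))
p = Rational(841, 100) (p = Pow(Add(Pow(Add(-5, -5), -1), 3), 2) = Pow(Add(Pow(-10, -1), 3), 2) = Pow(Add(Rational(-1, 10), 3), 2) = Pow(Rational(29, 10), 2) = Rational(841, 100) ≈ 8.4100)
Mul(p, Function('C')(-21, b)) = Mul(Rational(841, 100), Mul(-21, Add(4, -21))) = Mul(Rational(841, 100), Mul(-21, -17)) = Mul(Rational(841, 100), 357) = Rational(300237, 100)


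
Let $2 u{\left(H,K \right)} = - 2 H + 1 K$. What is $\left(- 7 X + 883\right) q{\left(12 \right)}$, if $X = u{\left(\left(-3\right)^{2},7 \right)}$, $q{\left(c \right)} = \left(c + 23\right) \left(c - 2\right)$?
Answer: $322525$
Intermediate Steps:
$q{\left(c \right)} = \left(-2 + c\right) \left(23 + c\right)$ ($q{\left(c \right)} = \left(23 + c\right) \left(-2 + c\right) = \left(-2 + c\right) \left(23 + c\right)$)
$u{\left(H,K \right)} = \frac{K}{2} - H$ ($u{\left(H,K \right)} = \frac{- 2 H + 1 K}{2} = \frac{- 2 H + K}{2} = \frac{K - 2 H}{2} = \frac{K}{2} - H$)
$X = - \frac{11}{2}$ ($X = \frac{1}{2} \cdot 7 - \left(-3\right)^{2} = \frac{7}{2} - 9 = - \frac{11}{2} \approx -5.5$)
$\left(- 7 X + 883\right) q{\left(12 \right)} = \left(\left(-7\right) \left(- \frac{11}{2}\right) + 883\right) \left(-46 + 12^{2} + 21 \cdot 12\right) = \left(\frac{77}{2} + 883\right) \left(-46 + 144 + 252\right) = \frac{1843}{2} \cdot 350 = 322525$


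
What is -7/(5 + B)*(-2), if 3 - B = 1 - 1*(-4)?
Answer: 14/3 ≈ 4.6667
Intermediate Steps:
B = -2 (B = 3 - (1 - 1*(-4)) = 3 - (1 + 4) = 3 - 1*5 = 3 - 5 = -2)
-7/(5 + B)*(-2) = -7/(5 - 2)*(-2) = -7/3*(-2) = 14/3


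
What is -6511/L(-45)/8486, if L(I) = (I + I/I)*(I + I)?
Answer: -6511/33604560 ≈ -0.00019375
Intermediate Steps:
L(I) = 2*I*(1 + I) (L(I) = (I + 1)*(2*I) = (1 + I)*(2*I) = 2*I*(1 + I))
-6511/L(-45)/8486 = -6511*(-1/(90*(1 - 45)))/8486 = -6511/(2*(-45)*(-44))*(1/8486) = -6511/3960*(1/8486) = -6511*1/3960*(1/8486) = -6511/3960*1/8486 = -6511/33604560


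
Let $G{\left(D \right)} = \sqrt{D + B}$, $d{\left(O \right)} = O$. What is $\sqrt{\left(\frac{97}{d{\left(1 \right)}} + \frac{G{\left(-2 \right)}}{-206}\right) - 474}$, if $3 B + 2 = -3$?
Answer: $\frac{\sqrt{-143985348 - 618 i \sqrt{33}}}{618} \approx 0.00023937 - 19.416 i$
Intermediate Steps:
$B = - \frac{5}{3}$ ($B = - \frac{2}{3} + \frac{1}{3} \left(-3\right) = - \frac{2}{3} - 1 = - \frac{5}{3} \approx -1.6667$)
$G{\left(D \right)} = \sqrt{- \frac{5}{3} + D}$ ($G{\left(D \right)} = \sqrt{D - \frac{5}{3}} = \sqrt{- \frac{5}{3} + D}$)
$\sqrt{\left(\frac{97}{d{\left(1 \right)}} + \frac{G{\left(-2 \right)}}{-206}\right) - 474} = \sqrt{\left(\frac{97}{1} + \frac{\frac{1}{3} \sqrt{-15 + 9 \left(-2\right)}}{-206}\right) - 474} = \sqrt{\left(97 \cdot 1 + \frac{\sqrt{-15 - 18}}{3} \left(- \frac{1}{206}\right)\right) - 474} = \sqrt{\left(97 + \frac{\sqrt{-33}}{3} \left(- \frac{1}{206}\right)\right) - 474} = \sqrt{\left(97 + \frac{i \sqrt{33}}{3} \left(- \frac{1}{206}\right)\right) - 474} = \sqrt{\left(97 - \frac{i \sqrt{33}}{618}\right) - 474} = \sqrt{-377 - \frac{i \sqrt{33}}{618}}$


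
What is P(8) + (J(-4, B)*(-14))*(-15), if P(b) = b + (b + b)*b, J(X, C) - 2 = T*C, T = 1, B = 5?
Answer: 1606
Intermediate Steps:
J(X, C) = 2 + C (J(X, C) = 2 + 1*C = 2 + C)
P(b) = b + 2*b**2 (P(b) = b + (2*b)*b = b + 2*b**2)
P(8) + (J(-4, B)*(-14))*(-15) = 8*(1 + 2*8) + ((2 + 5)*(-14))*(-15) = 8*(1 + 16) + (7*(-14))*(-15) = 8*17 - 98*(-15) = 136 + 1470 = 1606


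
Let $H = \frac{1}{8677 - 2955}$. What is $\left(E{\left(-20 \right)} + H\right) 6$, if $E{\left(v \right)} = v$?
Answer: $- \frac{343317}{2861} \approx -120.0$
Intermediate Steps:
$H = \frac{1}{5722} \approx 0.00017476$
$\left(E{\left(-20 \right)} + H\right) 6 = \left(-20 + \frac{1}{5722}\right) 6 = \left(- \frac{114439}{5722}\right) 6 = - \frac{343317}{2861}$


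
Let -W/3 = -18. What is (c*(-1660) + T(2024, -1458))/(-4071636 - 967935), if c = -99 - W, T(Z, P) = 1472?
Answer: -255452/5039571 ≈ -0.050689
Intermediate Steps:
W = 54 (W = -3*(-18) = 54)
c = -153 (c = -99 - 1*54 = -99 - 54 = -153)
(c*(-1660) + T(2024, -1458))/(-4071636 - 967935) = (-153*(-1660) + 1472)/(-4071636 - 967935) = (253980 + 1472)/(-5039571) = 255452*(-1/5039571) = -255452/5039571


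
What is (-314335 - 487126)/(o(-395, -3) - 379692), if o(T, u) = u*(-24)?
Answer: 801461/379620 ≈ 2.1112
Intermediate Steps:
o(T, u) = -24*u
(-314335 - 487126)/(o(-395, -3) - 379692) = (-314335 - 487126)/(-24*(-3) - 379692) = -801461/(72 - 379692) = -801461/(-379620) = -801461*(-1/379620) = 801461/379620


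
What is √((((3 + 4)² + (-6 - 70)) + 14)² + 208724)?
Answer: √208893 ≈ 457.05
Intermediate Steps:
√((((3 + 4)² + (-6 - 70)) + 14)² + 208724) = √(((7² - 76) + 14)² + 208724) = √(((49 - 76) + 14)² + 208724) = √((-27 + 14)² + 208724) = √((-13)² + 208724) = √(169 + 208724) = √208893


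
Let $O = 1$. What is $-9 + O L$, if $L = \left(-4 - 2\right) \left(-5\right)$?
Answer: $21$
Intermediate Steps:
$L = 30$ ($L = \left(-6\right) \left(-5\right) = 30$)
$-9 + O L = -9 + 1 \cdot 30 = -9 + 30 = 21$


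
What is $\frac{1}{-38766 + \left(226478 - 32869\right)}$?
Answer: $\frac{1}{154843} \approx 6.4582 \cdot 10^{-6}$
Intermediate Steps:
$\frac{1}{-38766 + \left(226478 - 32869\right)} = \frac{1}{-38766 + 193609} = \frac{1}{154843}$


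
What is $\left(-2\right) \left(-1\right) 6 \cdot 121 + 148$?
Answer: $1600$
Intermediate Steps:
$\left(-2\right) \left(-1\right) 6 \cdot 121 + 148 = 2 \cdot 6 \cdot 121 + 148 = 12 \cdot 121 + 148 = 1452 + 148 = 1600$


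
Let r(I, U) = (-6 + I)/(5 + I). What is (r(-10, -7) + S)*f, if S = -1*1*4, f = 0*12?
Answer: 0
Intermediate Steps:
r(I, U) = (-6 + I)/(5 + I)
f = 0
S = -4 (S = -1*4 = -4)
(r(-10, -7) + S)*f = ((-6 - 10)/(5 - 10) - 4)*0 = (-16/(-5) - 4)*0 = (-⅕*(-16) - 4)*0 = (16/5 - 4)*0 = -⅘*0 = 0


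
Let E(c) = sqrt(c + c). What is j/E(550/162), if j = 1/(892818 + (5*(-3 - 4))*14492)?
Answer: 9*sqrt(22)/42415780 ≈ 9.9524e-7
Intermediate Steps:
E(c) = sqrt(2)*sqrt(c) (E(c) = sqrt(2*c) = sqrt(2)*sqrt(c))
j = 1/385598 (j = 1/(892818 + (5*(-7))*14492) = 1/(892818 - 35*14492) = 1/(892818 - 507220) = 1/385598 ≈ 2.5934e-6)
j/E(550/162) = 1/(385598*((sqrt(2)*sqrt(550/162)))) = 1/(385598*((sqrt(2)*sqrt(550*(1/162))))) = 1/(385598*((sqrt(2)*sqrt(275/81)))) = 1/(385598*((sqrt(2)*(5*sqrt(11)/9)))) = 1/(385598*((5*sqrt(22)/9))) = (9*sqrt(22)/110)/385598 = 9*sqrt(22)/42415780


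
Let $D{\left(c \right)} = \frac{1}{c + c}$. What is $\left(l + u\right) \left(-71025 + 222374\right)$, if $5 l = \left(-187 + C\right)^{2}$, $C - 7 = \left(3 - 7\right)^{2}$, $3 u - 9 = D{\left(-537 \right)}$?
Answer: $\frac{13123053612713}{16110} \approx 8.1459 \cdot 10^{8}$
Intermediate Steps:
$D{\left(c \right)} = \frac{1}{2 c}$
$u = \frac{9665}{3222}$ ($u = 3 + \frac{\frac{1}{2} \frac{1}{-537}}{3} = 3 + \frac{\frac{1}{2} \left(- \frac{1}{537}\right)}{3} = 3 + \frac{1}{3} \left(- \frac{1}{1074}\right) = 3 - \frac{1}{3222} = \frac{9665}{3222} \approx 2.9997$)
$C = 23$ ($C = 7 + \left(3 - 7\right)^{2} = 7 + \left(-4\right)^{2} = 7 + 16 = 23$)
$l = \frac{26896}{5}$ ($l = \frac{\left(-187 + 23\right)^{2}}{5} = \frac{\left(-164\right)^{2}}{5} = \frac{1}{5} \cdot 26896 = \frac{26896}{5} \approx 5379.2$)
$\left(l + u\right) \left(-71025 + 222374\right) = \left(\frac{26896}{5} + \frac{9665}{3222}\right) \left(-71025 + 222374\right) = \frac{86707237}{16110} \cdot 151349 = \frac{13123053612713}{16110}$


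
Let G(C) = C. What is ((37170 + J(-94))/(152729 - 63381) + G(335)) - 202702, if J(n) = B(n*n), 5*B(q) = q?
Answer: -45202619447/223370 ≈ -2.0237e+5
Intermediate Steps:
B(q) = q/5
J(n) = n²/5 (J(n) = (n*n)/5 = n²/5)
((37170 + J(-94))/(152729 - 63381) + G(335)) - 202702 = ((37170 + (⅕)*(-94)²)/(152729 - 63381) + 335) - 202702 = ((37170 + (⅕)*8836)/89348 + 335) - 202702 = ((37170 + 8836/5)*(1/89348) + 335) - 202702 = ((194686/5)*(1/89348) + 335) - 202702 = (97343/223370 + 335) - 202702 = 74926293/223370 - 202702 = -45202619447/223370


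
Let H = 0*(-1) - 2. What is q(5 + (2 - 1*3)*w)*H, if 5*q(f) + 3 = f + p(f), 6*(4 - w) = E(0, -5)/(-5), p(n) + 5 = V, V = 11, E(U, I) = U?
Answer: -8/5 ≈ -1.6000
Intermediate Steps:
H = -2 (H = 0 - 2 = -2)
p(n) = 6 (p(n) = -5 + 11 = 6)
w = 4 (w = 4 - 0/(-5) = 4 - 0*(-1)/5 = 4 - ⅙*0 = 4 + 0 = 4)
q(f) = ⅗ + f/5 (q(f) = -⅗ + (f + 6)/5 = -⅗ + (6 + f)/5 = -⅗ + (6/5 + f/5) = ⅗ + f/5)
q(5 + (2 - 1*3)*w)*H = (⅗ + (5 + (2 - 1*3)*4)/5)*(-2) = (⅗ + (5 + (2 - 3)*4)/5)*(-2) = (⅗ + (5 - 1*4)/5)*(-2) = (⅗ + (5 - 4)/5)*(-2) = (⅗ + (⅕)*1)*(-2) = (⅗ + ⅕)*(-2) = (⅘)*(-2) = -8/5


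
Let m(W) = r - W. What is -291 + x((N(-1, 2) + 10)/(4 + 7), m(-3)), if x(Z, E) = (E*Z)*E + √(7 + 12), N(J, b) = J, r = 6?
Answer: -2472/11 + √19 ≈ -220.37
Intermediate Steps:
m(W) = 6 - W
x(Z, E) = √19 + Z*E² (x(Z, E) = Z*E² + √19 = √19 + Z*E²)
-291 + x((N(-1, 2) + 10)/(4 + 7), m(-3)) = -291 + (√19 + ((-1 + 10)/(4 + 7))*(6 - 1*(-3))²) = -291 + (√19 + (9/11)*(6 + 3)²) = -291 + (√19 + (9*(1/11))*9²) = -291 + (√19 + (9/11)*81) = -291 + (√19 + 729/11) = -291 + (729/11 + √19) = -2472/11 + √19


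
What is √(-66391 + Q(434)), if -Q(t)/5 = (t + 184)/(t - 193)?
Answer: I*√3856800361/241 ≈ 257.69*I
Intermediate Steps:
Q(t) = -5*(184 + t)/(-193 + t) (Q(t) = -5*(t + 184)/(t - 193) = -5*(184 + t)/(-193 + t))
√(-66391 + Q(434)) = √(-66391 + 5*(-184 - 1*434)/(-193 + 434)) = √(-66391 + 5*(-184 - 434)/241) = √(-66391 + 5*(1/241)*(-618)) = √(-66391 - 3090/241) = √(-16003321/241) = I*√3856800361/241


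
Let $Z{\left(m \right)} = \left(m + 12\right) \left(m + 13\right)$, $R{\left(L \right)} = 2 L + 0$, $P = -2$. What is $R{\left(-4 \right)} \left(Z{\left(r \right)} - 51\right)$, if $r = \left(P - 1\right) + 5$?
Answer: $-1272$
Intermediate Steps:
$R{\left(L \right)} = 2 L$
$r = 2$ ($r = \left(-2 - 1\right) + 5 = -3 + 5 = 2$)
$Z{\left(m \right)} = \left(12 + m\right) \left(13 + m\right)$
$R{\left(-4 \right)} \left(Z{\left(r \right)} - 51\right) = 2 \left(-4\right) \left(\left(156 + 2^{2} + 25 \cdot 2\right) - 51\right) = - 8 \left(\left(156 + 4 + 50\right) - 51\right) = - 8 \left(210 - 51\right) = \left(-8\right) 159 = -1272$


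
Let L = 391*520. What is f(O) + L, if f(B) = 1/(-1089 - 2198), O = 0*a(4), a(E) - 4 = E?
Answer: 668312839/3287 ≈ 2.0332e+5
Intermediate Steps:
a(E) = 4 + E
O = 0 (O = 0*(4 + 4) = 0*8 = 0)
f(B) = -1/3287 (f(B) = 1/(-3287) = -1/3287)
L = 203320
f(O) + L = -1/3287 + 203320 = 668312839/3287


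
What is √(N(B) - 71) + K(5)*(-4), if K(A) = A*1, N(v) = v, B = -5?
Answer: -20 + 2*I*√19 ≈ -20.0 + 8.7178*I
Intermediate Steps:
K(A) = A
√(N(B) - 71) + K(5)*(-4) = √(-5 - 71) + 5*(-4) = √(-76) - 20 = 2*I*√19 - 20 = -20 + 2*I*√19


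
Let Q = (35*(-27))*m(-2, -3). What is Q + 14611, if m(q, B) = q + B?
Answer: 19336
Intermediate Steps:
m(q, B) = B + q
Q = 4725 (Q = (35*(-27))*(-3 - 2) = -945*(-5) = 4725)
Q + 14611 = 4725 + 14611 = 19336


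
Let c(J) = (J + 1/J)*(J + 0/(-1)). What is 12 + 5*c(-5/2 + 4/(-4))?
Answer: 313/4 ≈ 78.250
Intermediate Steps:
c(J) = J*(J + 1/J) (c(J) = (J + 1/J)*(J + 0*(-1)) = (J + 1/J)*(J + 0) = (J + 1/J)*J = J*(J + 1/J))
12 + 5*c(-5/2 + 4/(-4)) = 12 + 5*(1 + (-5/2 + 4/(-4))²) = 12 + 5*(1 + (-5*½ + 4*(-¼))²) = 12 + 5*(1 + (-5/2 - 1)²) = 12 + 5*(1 + (-7/2)²) = 12 + 5*(1 + 49/4) = 12 + 5*(53/4) = 12 + 265/4 = 313/4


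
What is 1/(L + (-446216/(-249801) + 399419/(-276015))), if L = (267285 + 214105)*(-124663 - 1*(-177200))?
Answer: 22982941005/581256652498540243357 ≈ 3.9540e-11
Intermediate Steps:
L = 25290786430 (L = 481390*(-124663 + 177200) = 481390*52537 = 25290786430)
1/(L + (-446216/(-249801) + 399419/(-276015))) = 1/(25290786430 + (-446216/(-249801) + 399419/(-276015))) = 1/(25290786430 + (-446216*(-1/249801) + 399419*(-1/276015))) = 1/(25290786430 + (446216/249801 - 399419/276015)) = 1/(25290786430 + 7795681207/22982941005) = 1/(581256652498540243357/22982941005) = 22982941005/581256652498540243357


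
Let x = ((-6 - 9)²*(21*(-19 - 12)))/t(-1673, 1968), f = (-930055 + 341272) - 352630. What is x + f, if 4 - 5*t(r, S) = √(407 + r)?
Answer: -604910483/641 - 732375*I*√1266/1282 ≈ -9.437e+5 - 20327.0*I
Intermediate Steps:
f = -941413 (f = -588783 - 352630 = -941413)
t(r, S) = ⅘ - √(407 + r)/5
x = -146475/(⅘ - I*√1266/5) (x = ((-6 - 9)²*(21*(-19 - 12)))/(⅘ - √(407 - 1673)/5) = ((-15)²*(21*(-31)))/(⅘ - I*√1266/5) = (225*(-651))/(⅘ - I*√1266/5) = -146475/(⅘ - I*√1266/5) ≈ -2285.1 - 20327.0*I)
x + f = (-1464750/641 - 732375*I*√1266/1282) - 941413 = -604910483/641 - 732375*I*√1266/1282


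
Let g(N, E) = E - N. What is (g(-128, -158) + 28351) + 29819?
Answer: 58140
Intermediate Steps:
(g(-128, -158) + 28351) + 29819 = ((-158 - 1*(-128)) + 28351) + 29819 = ((-158 + 128) + 28351) + 29819 = (-30 + 28351) + 29819 = 28321 + 29819 = 58140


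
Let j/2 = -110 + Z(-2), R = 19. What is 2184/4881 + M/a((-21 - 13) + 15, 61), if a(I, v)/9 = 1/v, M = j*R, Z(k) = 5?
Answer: -131996326/4881 ≈ -27043.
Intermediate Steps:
j = -210 (j = 2*(-110 + 5) = 2*(-105) = -210)
M = -3990 (M = -210*19 = -3990)
a(I, v) = 9/v
2184/4881 + M/a((-21 - 13) + 15, 61) = 2184/4881 - 3990/(9/61) = 2184*(1/4881) - 3990/(9*(1/61)) = 728/1627 - 3990/9/61 = 728/1627 - 3990*61/9 = 728/1627 - 81130/3 = -131996326/4881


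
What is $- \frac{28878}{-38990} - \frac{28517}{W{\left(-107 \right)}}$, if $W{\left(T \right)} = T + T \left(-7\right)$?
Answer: $- \frac{546669077}{12515790} \approx -43.678$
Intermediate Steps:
$W{\left(T \right)} = - 6 T$ ($W{\left(T \right)} = T - 7 T = - 6 T$)
$- \frac{28878}{-38990} - \frac{28517}{W{\left(-107 \right)}} = - \frac{28878}{-38990} - \frac{28517}{\left(-6\right) \left(-107\right)} = \left(-28878\right) \left(- \frac{1}{38990}\right) - \frac{28517}{642} = \frac{14439}{19495} - \frac{28517}{642} = - \frac{546669077}{12515790}$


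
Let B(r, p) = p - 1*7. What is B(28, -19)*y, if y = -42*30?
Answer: 32760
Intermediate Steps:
B(r, p) = -7 + p (B(r, p) = p - 7 = -7 + p)
y = -1260
B(28, -19)*y = (-7 - 19)*(-1260) = -26*(-1260) = 32760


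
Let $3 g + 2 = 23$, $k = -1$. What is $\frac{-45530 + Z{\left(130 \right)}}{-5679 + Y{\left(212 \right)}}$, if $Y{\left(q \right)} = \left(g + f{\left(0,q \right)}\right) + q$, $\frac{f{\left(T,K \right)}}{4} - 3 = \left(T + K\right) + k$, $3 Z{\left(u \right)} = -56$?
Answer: $\frac{68323}{6906} \approx 9.8933$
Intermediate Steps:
$g = 7$ ($g = - \frac{2}{3} + \frac{1}{3} \cdot 23 = - \frac{2}{3} + \frac{23}{3} = 7$)
$Z{\left(u \right)} = - \frac{56}{3}$ ($Z{\left(u \right)} = \frac{1}{3} \left(-56\right) = - \frac{56}{3}$)
$f{\left(T,K \right)} = 8 + 4 K + 4 T$ ($f{\left(T,K \right)} = 12 + 4 \left(\left(T + K\right) - 1\right) = 12 + 4 \left(\left(K + T\right) - 1\right) = 12 + 4 \left(-1 + K + T\right) = 12 + \left(-4 + 4 K + 4 T\right) = 8 + 4 K + 4 T$)
$Y{\left(q \right)} = 15 + 5 q$ ($Y{\left(q \right)} = \left(7 + \left(8 + 4 q + 4 \cdot 0\right)\right) + q = \left(7 + \left(8 + 4 q + 0\right)\right) + q = \left(7 + \left(8 + 4 q\right)\right) + q = \left(15 + 4 q\right) + q = 15 + 5 q$)
$\frac{-45530 + Z{\left(130 \right)}}{-5679 + Y{\left(212 \right)}} = \frac{-45530 - \frac{56}{3}}{-5679 + \left(15 + 5 \cdot 212\right)} = - \frac{136646}{3 \left(-5679 + \left(15 + 1060\right)\right)} = - \frac{136646}{3 \left(-5679 + 1075\right)} = - \frac{136646}{3 \left(-4604\right)} = \left(- \frac{136646}{3}\right) \left(- \frac{1}{4604}\right) = \frac{68323}{6906}$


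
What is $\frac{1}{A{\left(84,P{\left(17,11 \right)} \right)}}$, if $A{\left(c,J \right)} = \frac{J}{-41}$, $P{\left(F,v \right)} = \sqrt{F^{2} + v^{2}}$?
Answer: $- \frac{\sqrt{410}}{10} \approx -2.0248$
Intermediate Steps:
$A{\left(c,J \right)} = - \frac{J}{41}$ ($A{\left(c,J \right)} = J \left(- \frac{1}{41}\right) = - \frac{J}{41}$)
$\frac{1}{A{\left(84,P{\left(17,11 \right)} \right)}} = \frac{1}{\left(- \frac{1}{41}\right) \sqrt{17^{2} + 11^{2}}} = \frac{1}{\left(- \frac{1}{41}\right) \sqrt{289 + 121}} = \frac{1}{\left(- \frac{1}{41}\right) \sqrt{410}} = - \frac{\sqrt{410}}{10}$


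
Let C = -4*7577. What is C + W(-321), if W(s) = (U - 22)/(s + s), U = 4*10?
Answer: -3242959/107 ≈ -30308.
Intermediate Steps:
U = 40
W(s) = 9/s (W(s) = (40 - 22)/(s + s) = 18/((2*s)) = 18*(1/(2*s)) = 9/s)
C = -30308
C + W(-321) = -30308 + 9/(-321) = -30308 + 9*(-1/321) = -30308 - 3/107 = -3242959/107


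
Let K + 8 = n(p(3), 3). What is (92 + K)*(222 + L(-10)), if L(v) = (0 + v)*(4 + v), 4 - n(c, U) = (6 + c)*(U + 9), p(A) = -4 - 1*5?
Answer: 34968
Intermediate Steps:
p(A) = -9 (p(A) = -4 - 5 = -9)
n(c, U) = 4 - (6 + c)*(9 + U) (n(c, U) = 4 - (6 + c)*(U + 9) = 4 - (6 + c)*(9 + U))
K = 32 (K = -8 + (-50 - 9*(-9) - 6*3 - 1*3*(-9)) = -8 + (-50 + 81 - 18 + 27) = -8 + 40 = 32)
L(v) = v*(4 + v)
(92 + K)*(222 + L(-10)) = (92 + 32)*(222 - 10*(4 - 10)) = 124*(222 - 10*(-6)) = 124*(222 + 60) = 124*282 = 34968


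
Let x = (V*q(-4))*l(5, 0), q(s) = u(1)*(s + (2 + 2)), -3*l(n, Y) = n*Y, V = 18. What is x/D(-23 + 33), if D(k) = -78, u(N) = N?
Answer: 0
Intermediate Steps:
l(n, Y) = -Y*n/3 (l(n, Y) = -n*Y/3 = -Y*n/3)
q(s) = 4 + s (q(s) = 1*(s + (2 + 2)) = 1*(s + 4) = 1*(4 + s) = 4 + s)
x = 0 (x = (18*(4 - 4))*(-⅓*0*5) = (18*0)*0 = 0*0 = 0)
x/D(-23 + 33) = 0/(-78) = 0*(-1/78) = 0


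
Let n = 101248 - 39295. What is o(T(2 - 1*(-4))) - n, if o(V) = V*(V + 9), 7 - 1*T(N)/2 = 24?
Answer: -61103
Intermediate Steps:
T(N) = -34 (T(N) = 14 - 2*24 = 14 - 48 = -34)
n = 61953
o(V) = V*(9 + V)
o(T(2 - 1*(-4))) - n = -34*(9 - 34) - 1*61953 = -34*(-25) - 61953 = 850 - 61953 = -61103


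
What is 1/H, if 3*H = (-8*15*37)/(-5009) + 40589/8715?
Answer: 130960305/242004901 ≈ 0.54115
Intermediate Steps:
H = 242004901/130960305 (H = ((-8*15*37)/(-5009) + 40589/8715)/3 = (-120*37*(-1/5009) + 40589*(1/8715))/3 = (-4440*(-1/5009) + 40589/8715)/3 = (4440/5009 + 40589/8715)/3 = (⅓)*(242004901/43653435) = 242004901/130960305 ≈ 1.8479)
1/H = 1/(242004901/130960305) = 130960305/242004901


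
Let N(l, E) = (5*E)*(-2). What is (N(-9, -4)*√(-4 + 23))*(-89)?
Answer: -3560*√19 ≈ -15518.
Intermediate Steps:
N(l, E) = -10*E
(N(-9, -4)*√(-4 + 23))*(-89) = ((-10*(-4))*√(-4 + 23))*(-89) = (40*√19)*(-89) = -3560*√19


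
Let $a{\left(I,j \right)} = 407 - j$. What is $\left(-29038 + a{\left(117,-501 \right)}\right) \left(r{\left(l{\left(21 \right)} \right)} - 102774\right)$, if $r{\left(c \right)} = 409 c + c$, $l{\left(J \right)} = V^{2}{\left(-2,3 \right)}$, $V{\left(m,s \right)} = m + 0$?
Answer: $2844899420$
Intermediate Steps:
$V{\left(m,s \right)} = m$
$l{\left(J \right)} = 4$ ($l{\left(J \right)} = \left(-2\right)^{2} = 4$)
$r{\left(c \right)} = 410 c$
$\left(-29038 + a{\left(117,-501 \right)}\right) \left(r{\left(l{\left(21 \right)} \right)} - 102774\right) = \left(-29038 + \left(407 - -501\right)\right) \left(410 \cdot 4 - 102774\right) = \left(-29038 + \left(407 + 501\right)\right) \left(1640 - 102774\right) = \left(-29038 + 908\right) \left(-101134\right) = \left(-28130\right) \left(-101134\right) = 2844899420$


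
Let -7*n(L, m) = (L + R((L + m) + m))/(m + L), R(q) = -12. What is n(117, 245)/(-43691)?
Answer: 15/15816142 ≈ 9.4840e-7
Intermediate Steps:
n(L, m) = -(-12 + L)/(7*(L + m)) (n(L, m) = -(L - 12)/(7*(m + L)) = -(-12 + L)/(7*(L + m)))
n(117, 245)/(-43691) = ((12 - 1*117)/(7*(117 + 245)))/(-43691) = ((⅐)*(12 - 117)/362)*(-1/43691) = ((⅐)*(1/362)*(-105))*(-1/43691) = -15/362*(-1/43691) = 15/15816142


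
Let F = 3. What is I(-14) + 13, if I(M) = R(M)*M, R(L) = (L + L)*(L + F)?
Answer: -4299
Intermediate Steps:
R(L) = 2*L*(3 + L) (R(L) = (L + L)*(L + 3) = (2*L)*(3 + L) = 2*L*(3 + L))
I(M) = 2*M²*(3 + M) (I(M) = (2*M*(3 + M))*M = 2*M²*(3 + M))
I(-14) + 13 = 2*(-14)²*(3 - 14) + 13 = 2*196*(-11) + 13 = -4312 + 13 = -4299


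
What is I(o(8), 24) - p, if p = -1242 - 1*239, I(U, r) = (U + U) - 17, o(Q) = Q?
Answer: 1480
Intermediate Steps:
I(U, r) = -17 + 2*U (I(U, r) = 2*U - 17 = -17 + 2*U)
p = -1481 (p = -1242 - 239 = -1481)
I(o(8), 24) - p = (-17 + 2*8) - 1*(-1481) = (-17 + 16) + 1481 = -1 + 1481 = 1480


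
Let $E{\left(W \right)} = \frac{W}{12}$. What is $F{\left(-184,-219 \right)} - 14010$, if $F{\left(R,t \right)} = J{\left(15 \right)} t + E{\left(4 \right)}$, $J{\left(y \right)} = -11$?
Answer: $- \frac{34802}{3} \approx -11601.0$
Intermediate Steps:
$E{\left(W \right)} = \frac{W}{12}$ ($E{\left(W \right)} = W \frac{1}{12} = \frac{W}{12}$)
$F{\left(R,t \right)} = \frac{1}{3} - 11 t$ ($F{\left(R,t \right)} = - 11 t + \frac{1}{12} \cdot 4 = - 11 t + \frac{1}{3} = \frac{1}{3} - 11 t$)
$F{\left(-184,-219 \right)} - 14010 = \left(\frac{1}{3} - -2409\right) - 14010 = \left(\frac{1}{3} + 2409\right) - 14010 = \frac{7228}{3} - 14010 = - \frac{34802}{3}$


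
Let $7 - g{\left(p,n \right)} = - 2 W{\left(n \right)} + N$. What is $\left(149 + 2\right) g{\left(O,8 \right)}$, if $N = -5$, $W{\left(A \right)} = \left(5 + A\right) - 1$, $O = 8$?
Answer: $5436$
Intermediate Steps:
$W{\left(A \right)} = 4 + A$
$g{\left(p,n \right)} = 20 + 2 n$ ($g{\left(p,n \right)} = 7 - \left(- 2 \left(4 + n\right) - 5\right) = 7 - \left(\left(-8 - 2 n\right) - 5\right) = 7 - \left(-13 - 2 n\right) = 7 + \left(13 + 2 n\right) = 20 + 2 n$)
$\left(149 + 2\right) g{\left(O,8 \right)} = \left(149 + 2\right) \left(20 + 2 \cdot 8\right) = 151 \left(20 + 16\right) = 151 \cdot 36 = 5436$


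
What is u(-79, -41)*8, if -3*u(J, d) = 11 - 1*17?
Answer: 16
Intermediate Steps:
u(J, d) = 2 (u(J, d) = -(11 - 1*17)/3 = -(11 - 17)/3 = -1/3*(-6) = 2)
u(-79, -41)*8 = 2*8 = 16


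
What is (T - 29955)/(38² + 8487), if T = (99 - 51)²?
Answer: -27651/9931 ≈ -2.7843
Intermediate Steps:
T = 2304 (T = 48² = 2304)
(T - 29955)/(38² + 8487) = (2304 - 29955)/(38² + 8487) = -27651/(1444 + 8487) = -27651/9931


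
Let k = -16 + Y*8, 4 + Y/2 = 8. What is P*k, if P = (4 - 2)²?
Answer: 192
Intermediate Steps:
Y = 8 (Y = -8 + 2*8 = -8 + 16 = 8)
k = 48 (k = -16 + 8*8 = -16 + 64 = 48)
P = 4 (P = 2² = 4)
P*k = 4*48 = 192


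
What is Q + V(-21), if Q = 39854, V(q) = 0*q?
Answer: 39854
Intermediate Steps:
V(q) = 0
Q + V(-21) = 39854 + 0 = 39854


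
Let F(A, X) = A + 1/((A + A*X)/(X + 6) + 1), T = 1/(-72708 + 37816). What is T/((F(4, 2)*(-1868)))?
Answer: 5/1433921632 ≈ 3.4869e-9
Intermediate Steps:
T = -1/34892 (T = 1/(-34892) = -1/34892 ≈ -2.8660e-5)
F(A, X) = A + 1/(1 + (A + A*X)/(6 + X)) (F(A, X) = A + 1/((A + A*X)/(6 + X) + 1) = A + 1/(1 + (A + A*X)/(6 + X)))
T/((F(4, 2)*(-1868))) = -(-(6 + 4 + 2 + 4*2)/(1868*(6 + 2 + 4² + 6*4 + 4*2 + 2*4²)))/34892 = -(-(6 + 4 + 2 + 8)/(1868*(6 + 2 + 16 + 24 + 8 + 2*16)))/34892 = -(-5/(467*(6 + 2 + 16 + 24 + 8 + 32)))/34892 = -1/(34892*(((1/20)*88)*(-1868))) = -1/(34892*((22/5)*(-1868))) = -1/(34892*(-41096/5)) = -1/34892*(-5/41096) = 5/1433921632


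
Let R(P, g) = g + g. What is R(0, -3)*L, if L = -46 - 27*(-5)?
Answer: -534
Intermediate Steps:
R(P, g) = 2*g
L = 89 (L = -46 + 135 = 89)
R(0, -3)*L = (2*(-3))*89 = -6*89 = -534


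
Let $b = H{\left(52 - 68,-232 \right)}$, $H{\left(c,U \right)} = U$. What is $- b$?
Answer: $232$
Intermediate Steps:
$b = -232$
$- b = \left(-1\right) \left(-232\right) = 232$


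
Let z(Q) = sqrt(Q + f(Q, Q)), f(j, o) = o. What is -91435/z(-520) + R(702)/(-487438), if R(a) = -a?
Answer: 351/243719 + 18287*I*sqrt(65)/52 ≈ 0.0014402 + 2835.3*I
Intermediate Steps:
z(Q) = sqrt(2)*sqrt(Q) (z(Q) = sqrt(Q + Q) = sqrt(2*Q) = sqrt(2)*sqrt(Q))
-91435/z(-520) + R(702)/(-487438) = -91435*(-I*sqrt(65)/260) - 1*702/(-487438) = -91435*(-I*sqrt(65)/260) - 702*(-1/487438) = -91435*(-I*sqrt(65)/260) + 351/243719 = -(-18287)*I*sqrt(65)/52 + 351/243719 = 18287*I*sqrt(65)/52 + 351/243719 = 351/243719 + 18287*I*sqrt(65)/52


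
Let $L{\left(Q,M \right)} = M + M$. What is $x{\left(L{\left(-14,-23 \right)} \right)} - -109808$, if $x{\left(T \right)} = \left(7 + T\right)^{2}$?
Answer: $111329$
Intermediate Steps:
$L{\left(Q,M \right)} = 2 M$
$x{\left(L{\left(-14,-23 \right)} \right)} - -109808 = \left(7 + 2 \left(-23\right)\right)^{2} - -109808 = \left(7 - 46\right)^{2} + 109808 = \left(-39\right)^{2} + 109808 = 1521 + 109808 = 111329$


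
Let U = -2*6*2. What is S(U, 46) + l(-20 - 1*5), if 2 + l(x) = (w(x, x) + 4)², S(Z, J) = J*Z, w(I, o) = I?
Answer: -665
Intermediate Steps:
U = -24 (U = -12*2 = -24)
l(x) = -2 + (4 + x)² (l(x) = -2 + (x + 4)² = -2 + (4 + x)²)
S(U, 46) + l(-20 - 1*5) = 46*(-24) + (-2 + (4 + (-20 - 1*5))²) = -1104 + (-2 + (4 + (-20 - 5))²) = -1104 + (-2 + (4 - 25)²) = -1104 + (-2 + (-21)²) = -1104 + (-2 + 441) = -1104 + 439 = -665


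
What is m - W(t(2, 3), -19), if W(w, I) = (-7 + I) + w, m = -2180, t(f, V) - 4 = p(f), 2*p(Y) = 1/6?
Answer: -25897/12 ≈ -2158.1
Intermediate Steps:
p(Y) = 1/12 (p(Y) = (½)/6 = (½)*(⅙) = 1/12)
t(f, V) = 49/12 (t(f, V) = 4 + 1/12 = 49/12)
W(w, I) = -7 + I + w
m - W(t(2, 3), -19) = -2180 - (-7 - 19 + 49/12) = -2180 - 1*(-263/12) = -2180 + 263/12 = -25897/12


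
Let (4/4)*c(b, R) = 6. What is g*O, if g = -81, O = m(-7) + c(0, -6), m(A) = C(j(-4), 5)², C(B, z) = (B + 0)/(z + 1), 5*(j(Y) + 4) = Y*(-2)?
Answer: -12474/25 ≈ -498.96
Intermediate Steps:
c(b, R) = 6
j(Y) = -4 - 2*Y/5 (j(Y) = -4 + (Y*(-2))/5 = -4 + (-2*Y)/5 = -4 - 2*Y/5)
C(B, z) = B/(1 + z)
m(A) = 4/25 (m(A) = ((-4 - ⅖*(-4))/(1 + 5))² = ((-4 + 8/5)/6)² = (-12/5*⅙)² = (-⅖)² = 4/25)
O = 154/25 (O = 4/25 + 6 = 154/25 ≈ 6.1600)
g*O = -81*154/25 = -12474/25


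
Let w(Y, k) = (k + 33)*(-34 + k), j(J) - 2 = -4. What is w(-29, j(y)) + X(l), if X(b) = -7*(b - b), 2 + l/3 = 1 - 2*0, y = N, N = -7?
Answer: -1116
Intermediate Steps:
y = -7
j(J) = -2 (j(J) = 2 - 4 = -2)
w(Y, k) = (-34 + k)*(33 + k) (w(Y, k) = (33 + k)*(-34 + k) = (-34 + k)*(33 + k))
l = -3 (l = -6 + 3*(1 - 2*0) = -6 + 3*(1 + 0) = -6 + 3*1 = -6 + 3 = -3)
X(b) = 0 (X(b) = -7*0 = 0)
w(-29, j(y)) + X(l) = (-1122 + (-2)² - 1*(-2)) + 0 = (-1122 + 4 + 2) + 0 = -1116 + 0 = -1116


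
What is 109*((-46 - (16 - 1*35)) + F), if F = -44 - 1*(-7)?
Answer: -6976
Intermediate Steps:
F = -37 (F = -44 + 7 = -37)
109*((-46 - (16 - 1*35)) + F) = 109*((-46 - (16 - 1*35)) - 37) = 109*((-46 - (16 - 35)) - 37) = 109*((-46 - 1*(-19)) - 37) = 109*((-46 + 19) - 37) = 109*(-27 - 37) = 109*(-64) = -6976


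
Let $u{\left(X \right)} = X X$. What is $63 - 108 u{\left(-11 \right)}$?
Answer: $-13005$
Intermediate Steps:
$u{\left(X \right)} = X^{2}$
$63 - 108 u{\left(-11 \right)} = 63 - 108 \left(-11\right)^{2} = 63 - 13068 = -13005$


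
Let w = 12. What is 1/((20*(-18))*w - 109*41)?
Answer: -1/8789 ≈ -0.00011378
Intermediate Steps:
1/((20*(-18))*w - 109*41) = 1/((20*(-18))*12 - 109*41) = 1/(-360*12 - 4469) = 1/(-4320 - 4469) = 1/(-8789) = -1/8789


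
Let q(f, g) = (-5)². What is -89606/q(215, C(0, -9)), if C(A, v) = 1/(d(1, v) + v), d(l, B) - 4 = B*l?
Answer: -89606/25 ≈ -3584.2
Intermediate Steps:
d(l, B) = 4 + B*l
C(A, v) = 1/(4 + 2*v) (C(A, v) = 1/((4 + v*1) + v) = 1/((4 + v) + v) = 1/(4 + 2*v))
q(f, g) = 25
-89606/q(215, C(0, -9)) = -89606/25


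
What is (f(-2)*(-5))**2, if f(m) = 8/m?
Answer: 400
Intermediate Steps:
(f(-2)*(-5))**2 = ((8/(-2))*(-5))**2 = ((8*(-1/2))*(-5))**2 = (-4*(-5))**2 = 20**2 = 400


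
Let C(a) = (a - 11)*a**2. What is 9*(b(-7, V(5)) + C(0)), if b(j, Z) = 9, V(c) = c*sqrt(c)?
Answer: 81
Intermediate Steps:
V(c) = c**(3/2)
C(a) = a**2*(-11 + a) (C(a) = (-11 + a)*a**2 = a**2*(-11 + a))
9*(b(-7, V(5)) + C(0)) = 9*(9 + 0**2*(-11 + 0)) = 9*(9 + 0*(-11)) = 9*(9 + 0) = 9*9 = 81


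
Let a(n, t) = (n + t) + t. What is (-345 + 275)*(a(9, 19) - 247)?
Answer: 14000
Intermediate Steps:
a(n, t) = n + 2*t
(-345 + 275)*(a(9, 19) - 247) = (-345 + 275)*((9 + 2*19) - 247) = -70*((9 + 38) - 247) = -70*(47 - 247) = -70*(-200) = 14000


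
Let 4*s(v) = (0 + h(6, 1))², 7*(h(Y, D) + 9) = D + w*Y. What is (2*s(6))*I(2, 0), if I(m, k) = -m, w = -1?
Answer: -4624/49 ≈ -94.367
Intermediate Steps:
h(Y, D) = -9 - Y/7 + D/7 (h(Y, D) = -9 + (D - Y)/7 = -9 + (-Y/7 + D/7) = -9 - Y/7 + D/7)
s(v) = 1156/49 (s(v) = (0 + (-9 - ⅐*6 + (⅐)*1))²/4 = (0 + (-9 - 6/7 + ⅐))²/4 = (0 - 68/7)²/4 = (-68/7)²/4 = (¼)*(4624/49) = 1156/49)
(2*s(6))*I(2, 0) = (2*(1156/49))*(-1*2) = (2312/49)*(-2) = -4624/49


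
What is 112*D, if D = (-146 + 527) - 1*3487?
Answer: -347872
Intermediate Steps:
D = -3106 (D = 381 - 3487 = -3106)
112*D = 112*(-3106) = -347872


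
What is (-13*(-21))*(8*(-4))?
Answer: -8736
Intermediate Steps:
(-13*(-21))*(8*(-4)) = 273*(-32) = -8736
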